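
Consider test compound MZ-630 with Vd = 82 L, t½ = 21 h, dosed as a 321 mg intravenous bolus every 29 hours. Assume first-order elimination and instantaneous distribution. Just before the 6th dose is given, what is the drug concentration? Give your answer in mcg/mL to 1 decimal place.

f = (1/2)^(τ/t½) = (1/2)^(29/21) ≈ 0.3840.
C₀ = D/Vd = 321/82 ≈ 3.915 mcg/mL.
Before the 6th dose, 5 doses have been given. Superposition: Cmin = C₀·(f + f² + … + f^5).
≈ 3.915 × (0.3840 + 0.1475 + 0.0566 + 0.0217 + 0.0083) ≈ 3.915 × 0.6181 ≈ 2.420 mcg/mL.

2.4 mcg/mL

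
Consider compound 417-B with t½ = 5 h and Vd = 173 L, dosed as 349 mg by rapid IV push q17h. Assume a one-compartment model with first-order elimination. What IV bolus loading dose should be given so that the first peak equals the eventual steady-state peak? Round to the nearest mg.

386 mg

f = (1/2)^(17/5) ≈ 0.094732; accumulation ratio R = 1/(1−f) ≈ 1.10465.
Loading dose to hit Cmax,ss on first dose: D_load = D_maint·R ≈ 349 × 1.10465 ≈ 385.52 mg.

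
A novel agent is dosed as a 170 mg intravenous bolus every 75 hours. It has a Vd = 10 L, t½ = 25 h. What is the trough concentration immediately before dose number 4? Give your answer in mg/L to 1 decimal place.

2.4 mg/L

f = (1/2)^(τ/t½) = (1/2)^(75/25) ≈ 0.1250.
C₀ = D/Vd = 170/10 ≈ 17.000 mg/L.
Before the 4th dose, 3 doses have been given. Superposition: Cmin = C₀·(f + f² + … + f^3).
≈ 17.000 × (0.1250 + 0.0156 + 0.0020) ≈ 17.000 × 0.1426 ≈ 2.424 mg/L.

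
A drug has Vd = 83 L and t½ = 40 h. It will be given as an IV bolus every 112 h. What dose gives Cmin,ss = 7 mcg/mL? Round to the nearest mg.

3465 mg

τ/t½ = 112/40 ≈ 2.8, so f = (1/2)^(112/40) ≈ 0.143587.
Cmin,ss = (D/Vd)·f/(1−f), so D = Cmin,ss·Vd·(1−f)/f.
D = 7 × 83 × (1−f)/f ≈ 7 × 83 × 5.96442 ≈ 3465.33 mg.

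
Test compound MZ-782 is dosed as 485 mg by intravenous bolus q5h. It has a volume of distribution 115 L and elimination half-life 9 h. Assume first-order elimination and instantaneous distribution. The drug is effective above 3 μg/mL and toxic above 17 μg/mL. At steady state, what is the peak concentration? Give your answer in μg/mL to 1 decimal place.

13.2 μg/mL

Over one 5-h interval, 5/9 ≈ 0.55556 half-lives elapse, leaving f ≈ 0.6804 of each dose.
Accumulation ratio R = 1/(1 − f) ≈ 1/0.3196 ≈ 3.1289.
Single-dose peak C₀ = D/Vd = 485/115 ≈ 4.217 μg/mL.
Cmax,ss = C₀/(1 − f) ≈ 4.217/0.3196 ≈ 13.195 μg/mL.
Peak 13.2 μg/mL vs MTC 17 μg/mL: below toxic threshold.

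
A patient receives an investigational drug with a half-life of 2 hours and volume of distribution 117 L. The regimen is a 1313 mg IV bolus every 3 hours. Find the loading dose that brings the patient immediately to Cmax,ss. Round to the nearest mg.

2031 mg

f = (1/2)^(3/2) ≈ 0.353553; accumulation ratio R = 1/(1−f) ≈ 1.54692.
Loading dose to hit Cmax,ss on first dose: D_load = D_maint·R ≈ 1313 × 1.54692 ≈ 2031.11 mg.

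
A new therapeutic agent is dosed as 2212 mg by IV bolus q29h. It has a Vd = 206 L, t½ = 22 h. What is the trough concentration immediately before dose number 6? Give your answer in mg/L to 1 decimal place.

7.1 mg/L

f = (1/2)^(τ/t½) = (1/2)^(29/22) ≈ 0.4010.
C₀ = D/Vd = 2212/206 ≈ 10.738 mg/L.
Before the 6th dose, 5 doses have been given. Superposition: Cmin = C₀·(f + f² + … + f^5).
≈ 10.738 × (0.4010 + 0.1608 + 0.0645 + 0.0259 + 0.0104) ≈ 10.738 × 0.6626 ≈ 7.115 mg/L.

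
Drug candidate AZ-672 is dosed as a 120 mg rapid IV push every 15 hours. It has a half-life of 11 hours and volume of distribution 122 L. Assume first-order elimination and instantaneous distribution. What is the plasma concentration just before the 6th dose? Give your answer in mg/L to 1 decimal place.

f = (1/2)^(τ/t½) = (1/2)^(15/11) ≈ 0.3886.
C₀ = D/Vd = 120/122 ≈ 0.984 mg/L.
Before the 6th dose, 5 doses have been given. Superposition: Cmin = C₀·(f + f² + … + f^5).
≈ 0.984 × (0.3886 + 0.1510 + 0.0587 + 0.0228 + 0.0089) ≈ 0.984 × 0.6300 ≈ 0.620 mg/L.

0.6 mg/L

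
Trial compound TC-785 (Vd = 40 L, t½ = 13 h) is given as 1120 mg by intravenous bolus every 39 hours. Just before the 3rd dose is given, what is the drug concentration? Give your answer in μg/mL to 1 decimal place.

f = (1/2)^(τ/t½) = (1/2)^(39/13) ≈ 0.1250.
C₀ = D/Vd = 1120/40 ≈ 28.000 μg/mL.
Before the 3rd dose, 2 doses have been given. Superposition: Cmin = C₀·(f + f²).
≈ 28.000 × (0.1250 + 0.0156) ≈ 28.000 × 0.1406 ≈ 3.937 μg/mL.

3.9 μg/mL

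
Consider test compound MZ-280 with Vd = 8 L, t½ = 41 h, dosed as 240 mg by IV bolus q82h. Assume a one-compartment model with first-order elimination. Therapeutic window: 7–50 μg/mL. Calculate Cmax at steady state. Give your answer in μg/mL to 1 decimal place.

40.0 μg/mL

τ = 82 h = 2 half-lives, so f = (1/2)^2 = 0.25.
At steady state, R = 1/(1 − 0.25) = 4/3.
Single-dose peak C₀ = D/Vd = 240/8 = 30 μg/mL.
Steady-state peak Cmax,ss = C₀·R = 30 × 4/3 ≈ 40.000 μg/mL.
Peak 40.0 μg/mL vs MTC 50 μg/mL: below toxic threshold.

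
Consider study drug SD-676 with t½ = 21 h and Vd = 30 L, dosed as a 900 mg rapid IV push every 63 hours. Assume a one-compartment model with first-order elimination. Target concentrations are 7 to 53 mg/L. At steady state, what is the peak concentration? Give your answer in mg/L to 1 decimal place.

The dosing interval is 3 half-lives, so f = 2^(−3) = 0.125.
Accumulation ratio R = 1/(1 − f) = 1/0.875 = 8/7.
Single-dose peak C₀ = D/Vd = 900/30 = 30 mg/L.
Steady-state peak Cmax,ss = C₀·R = 30 × 8/7 ≈ 34.286 mg/L.
Peak 34.3 mg/L vs MTC 53 mg/L: below toxic threshold.

34.3 mg/L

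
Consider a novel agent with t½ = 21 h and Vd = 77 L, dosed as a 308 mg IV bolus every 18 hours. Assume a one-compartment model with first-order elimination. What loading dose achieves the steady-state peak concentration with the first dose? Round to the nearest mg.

688 mg

f = (1/2)^(18/21) ≈ 0.552045; accumulation ratio R = 1/(1−f) ≈ 2.23237.
Loading dose to hit Cmax,ss on first dose: D_load = D_maint·R ≈ 308 × 2.23237 ≈ 687.57 mg.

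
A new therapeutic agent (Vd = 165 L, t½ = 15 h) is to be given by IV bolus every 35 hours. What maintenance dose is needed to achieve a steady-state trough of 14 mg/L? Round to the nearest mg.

9332 mg

τ/t½ = 35/15 ≈ 2.3333, so f = (1/2)^(35/15) ≈ 0.198425.
Cmin,ss = (D/Vd)·f/(1−f), so D = Cmin,ss·Vd·(1−f)/f.
D = 14 × 165 × (1−f)/f ≈ 14 × 165 × 4.03969 ≈ 9331.68 mg.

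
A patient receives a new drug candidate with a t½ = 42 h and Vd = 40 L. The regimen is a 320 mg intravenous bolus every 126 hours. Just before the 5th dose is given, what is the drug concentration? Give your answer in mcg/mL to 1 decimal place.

f = (1/2)^(τ/t½) = (1/2)^(126/42) ≈ 0.1250.
C₀ = D/Vd = 320/40 ≈ 8.000 mcg/mL.
Before the 5th dose, 4 doses have been given. Superposition: Cmin = C₀·(f + f² + … + f^4).
≈ 8.000 × (0.1250 + 0.0156 + 0.0020 + 0.0002) ≈ 8.000 × 0.1428 ≈ 1.142 mcg/mL.

1.1 mcg/mL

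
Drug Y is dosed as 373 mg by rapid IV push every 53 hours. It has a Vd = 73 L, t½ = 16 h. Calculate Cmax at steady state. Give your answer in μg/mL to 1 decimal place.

τ/t½ = 53/16 ≈ 3.3125, so fraction remaining f = (1/2)^(53/16) ≈ 0.1007.
At steady state, accumulation factor R = 1/(1 − e^(−kτ)) ≈ 1.1120.
Single-dose peak C₀ = D/Vd = 373/73 ≈ 5.110 μg/mL.
Steady-state peak Cmax,ss = C₀·R ≈ 5.110 × 1.1120 ≈ 5.682 μg/mL.

5.7 μg/mL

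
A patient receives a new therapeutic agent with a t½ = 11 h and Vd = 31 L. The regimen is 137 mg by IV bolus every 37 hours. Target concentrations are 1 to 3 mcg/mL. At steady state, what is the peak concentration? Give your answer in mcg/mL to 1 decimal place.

τ/t½ = 37/11 ≈ 3.3636, so fraction remaining f = (1/2)^(37/11) ≈ 0.0972.
Accumulation ratio R = 1/(1 − f) ≈ 1/0.9028 ≈ 1.1077.
Single-dose peak C₀ = D/Vd = 137/31 ≈ 4.419 mcg/mL.
Steady-state peak Cmax,ss = C₀·R ≈ 4.419 × 1.1077 ≈ 4.895 mcg/mL.
Peak 4.9 mcg/mL vs MTC 3 mcg/mL: exceeds toxic threshold.

4.9 mcg/mL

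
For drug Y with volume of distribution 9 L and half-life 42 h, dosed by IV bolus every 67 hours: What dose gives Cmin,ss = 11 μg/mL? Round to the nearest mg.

200 mg

τ/t½ = 67/42 ≈ 1.5952, so f = (1/2)^(67/42) ≈ 0.330968.
Cmin,ss = (D/Vd)·f/(1−f), so D = Cmin,ss·Vd·(1−f)/f.
D = 11 × 9 × (1−f)/f ≈ 11 × 9 × 2.02144 ≈ 200.12 mg.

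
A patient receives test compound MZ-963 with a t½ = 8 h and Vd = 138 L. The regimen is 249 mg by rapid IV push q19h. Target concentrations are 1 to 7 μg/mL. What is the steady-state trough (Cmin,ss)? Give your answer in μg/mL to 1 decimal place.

Over one 19-h interval, 19/8 ≈ 2.375 half-lives elapse, leaving f ≈ 0.1928 of each dose.
Single-dose peak C₀ = D/Vd = 249/138 ≈ 1.804 μg/mL.
Steady-state trough Cmin,ss = C₀·f/(1−f) ≈ 1.804 × 0.1928/0.8072 ≈ 0.431 μg/mL.
Trough 0.4 μg/mL vs MEC 1 μg/mL: subtherapeutic.

0.4 μg/mL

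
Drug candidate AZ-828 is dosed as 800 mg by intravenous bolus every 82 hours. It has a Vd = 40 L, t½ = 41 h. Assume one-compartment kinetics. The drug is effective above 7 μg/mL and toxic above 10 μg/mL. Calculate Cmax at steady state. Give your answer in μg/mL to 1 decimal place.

τ = 82 h = 2 half-lives, so f = (1/2)^2 = 0.25.
At steady state, R = 1/(1 − 0.25) = 4/3.
Single-dose peak C₀ = D/Vd = 800/40 = 20 μg/mL.
Steady-state peak Cmax,ss = C₀·R = 20 × 4/3 ≈ 26.667 μg/mL.
Peak 26.7 μg/mL vs MTC 10 μg/mL: exceeds toxic threshold.

26.7 μg/mL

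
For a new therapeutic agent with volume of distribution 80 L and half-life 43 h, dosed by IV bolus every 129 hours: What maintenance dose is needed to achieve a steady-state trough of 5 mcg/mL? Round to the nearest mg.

2800 mg

τ/t½ = 129/43 ≈ 3, so f = (1/2)^(129/43) ≈ 0.125000.
Cmin,ss = (D/Vd)·f/(1−f), so D = Cmin,ss·Vd·(1−f)/f.
D = 5 × 80 × (1−f)/f ≈ 5 × 80 × 7.00000 ≈ 2800.00 mg.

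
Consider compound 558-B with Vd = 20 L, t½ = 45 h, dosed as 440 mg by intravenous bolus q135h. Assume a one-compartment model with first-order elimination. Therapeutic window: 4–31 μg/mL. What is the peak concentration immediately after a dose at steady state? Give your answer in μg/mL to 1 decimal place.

The dosing interval is 3 half-lives, so f = 2^(−3) = 0.125.
Accumulation ratio R = 1/(1 − f) = 1/0.875 = 8/7.
Single-dose peak C₀ = D/Vd = 440/20 = 22 μg/mL.
Steady-state peak Cmax,ss = C₀·R = 22 × 8/7 ≈ 25.143 μg/mL.
Peak 25.1 μg/mL vs MTC 31 μg/mL: below toxic threshold.

25.1 μg/mL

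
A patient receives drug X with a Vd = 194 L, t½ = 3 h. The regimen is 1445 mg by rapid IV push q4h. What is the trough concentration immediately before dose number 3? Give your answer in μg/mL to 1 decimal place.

f = (1/2)^(τ/t½) = (1/2)^(4/3) ≈ 0.3969.
C₀ = D/Vd = 1445/194 ≈ 7.448 μg/mL.
Before the 3rd dose, 2 doses have been given. Superposition: Cmin = C₀·(f + f²).
≈ 7.448 × (0.3969 + 0.1575) ≈ 7.448 × 0.5544 ≈ 4.129 μg/mL.

4.1 μg/mL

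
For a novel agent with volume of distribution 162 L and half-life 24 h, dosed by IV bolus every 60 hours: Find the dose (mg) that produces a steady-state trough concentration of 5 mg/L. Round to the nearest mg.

τ/t½ = 60/24 ≈ 2.5, so f = (1/2)^(60/24) ≈ 0.176777.
Cmin,ss = (D/Vd)·f/(1−f), so D = Cmin,ss·Vd·(1−f)/f.
D = 5 × 162 × (1−f)/f ≈ 5 × 162 × 4.65684 ≈ 3772.04 mg.

3772 mg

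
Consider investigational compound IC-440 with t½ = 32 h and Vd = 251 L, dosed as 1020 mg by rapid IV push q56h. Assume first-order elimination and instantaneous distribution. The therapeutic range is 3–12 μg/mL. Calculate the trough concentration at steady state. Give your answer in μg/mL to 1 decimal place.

1.7 μg/mL

k = ln2/t½ = ln2/32 ≈ 0.021661 h⁻¹; fraction remaining f = e^(−kτ) = e^(−0.021661×56) ≈ 0.2973.
At steady state, accumulation factor R = 1/(1 − e^(−kτ)) ≈ 1.4231.
Each bolus raises the concentration by D/Vd = 1020/251 ≈ 4.064 μg/mL.
Steady-state peak Cmax,ss = C₀·R ≈ 4.064 × 1.4231 ≈ 5.783 μg/mL.
Steady-state trough Cmin,ss = Cmax,ss·f ≈ 5.783 × 0.2973 ≈ 1.719 μg/mL.
Trough 1.7 μg/mL vs MEC 3 μg/mL: subtherapeutic.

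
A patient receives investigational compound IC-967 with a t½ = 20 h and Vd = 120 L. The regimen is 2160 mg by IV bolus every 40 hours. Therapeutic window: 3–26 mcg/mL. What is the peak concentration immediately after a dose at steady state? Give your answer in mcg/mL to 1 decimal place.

24.0 mcg/mL

The dosing interval is 2 half-lives, so f = 2^(−2) = 0.25.
Accumulation ratio R = 1/(1 − f) = 1/0.75 = 4/3.
Single-dose peak C₀ = D/Vd = 2160/120 = 18 mcg/mL.
Steady-state peak Cmax,ss = C₀·R = 18 × 4/3 ≈ 24.000 mcg/mL.
Peak 24.0 mcg/mL vs MTC 26 mcg/mL: below toxic threshold.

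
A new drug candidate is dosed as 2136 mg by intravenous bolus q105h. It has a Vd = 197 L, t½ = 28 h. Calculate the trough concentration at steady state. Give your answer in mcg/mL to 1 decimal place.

0.9 mcg/mL

k = ln2/t½ = ln2/28 ≈ 0.024755 h⁻¹; fraction remaining f = e^(−kτ) = e^(−0.024755×105) ≈ 0.0743.
Accumulation ratio R = 1/(1 − f) ≈ 1/0.9257 ≈ 1.0803.
Each bolus raises the concentration by D/Vd = 2136/197 ≈ 10.843 mcg/mL.
Cmax,ss = C₀/(1 − f) ≈ 10.843/0.9257 ≈ 11.713 mcg/mL.
One interval later, Cmin,ss = Cmax,ss·e^(−kτ) ≈ 11.713 × 0.0743 ≈ 0.870 mcg/mL.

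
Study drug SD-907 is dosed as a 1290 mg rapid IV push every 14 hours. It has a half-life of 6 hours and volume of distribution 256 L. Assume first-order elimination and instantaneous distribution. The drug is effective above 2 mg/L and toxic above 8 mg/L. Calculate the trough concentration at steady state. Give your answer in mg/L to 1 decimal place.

τ/t½ = 14/6 ≈ 2.3333, so fraction remaining f = (1/2)^(14/6) ≈ 0.1984.
At steady state, accumulation factor R = 1/(1 − e^(−kτ)) ≈ 1.2475.
Each bolus raises the concentration by D/Vd = 1290/256 ≈ 5.039 mg/L.
Cmax,ss = C₀/(1 − f) ≈ 5.039/0.8016 ≈ 6.286 mg/L.
One interval later, Cmin,ss = Cmax,ss·e^(−kτ) ≈ 6.286 × 0.1984 ≈ 1.247 mg/L.
Trough 1.2 mg/L vs MEC 2 mg/L: subtherapeutic.

1.2 mg/L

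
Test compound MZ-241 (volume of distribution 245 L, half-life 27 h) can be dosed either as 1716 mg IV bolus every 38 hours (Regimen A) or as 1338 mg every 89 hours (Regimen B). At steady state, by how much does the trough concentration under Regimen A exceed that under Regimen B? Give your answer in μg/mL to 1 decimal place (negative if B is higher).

3.6 μg/mL

Regimen A: f = (1/2)^(38/27) ≈ 0.3770; Cmin,ss = (1716/245)·f/(1−f) ≈ 4.238 μg/mL.
Regimen B: f = (1/2)^(89/27) ≈ 0.1018; Cmin,ss = (1338/245)·f/(1−f) ≈ 0.619 μg/mL.
Difference ≈ 4.238 − 0.619 ≈ 3.619 μg/mL.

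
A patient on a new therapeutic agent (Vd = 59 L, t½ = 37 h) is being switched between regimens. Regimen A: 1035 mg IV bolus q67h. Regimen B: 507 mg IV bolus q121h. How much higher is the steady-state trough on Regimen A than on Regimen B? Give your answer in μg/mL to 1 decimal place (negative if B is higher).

6.0 μg/mL

Regimen A: f = (1/2)^(67/37) ≈ 0.2850; Cmin,ss = (1035/59)·f/(1−f) ≈ 6.992 μg/mL.
Regimen B: f = (1/2)^(121/37) ≈ 0.1036; Cmin,ss = (507/59)·f/(1−f) ≈ 0.993 μg/mL.
Difference ≈ 6.992 − 0.993 ≈ 5.999 μg/mL.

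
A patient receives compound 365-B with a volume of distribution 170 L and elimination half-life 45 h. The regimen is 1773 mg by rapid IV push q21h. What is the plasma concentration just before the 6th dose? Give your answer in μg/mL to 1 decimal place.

f = (1/2)^(τ/t½) = (1/2)^(21/45) ≈ 0.7236.
C₀ = D/Vd = 1773/170 ≈ 10.429 μg/mL.
Before the 6th dose, 5 doses have been given. Superposition: Cmin = C₀·(f + f² + … + f^5).
≈ 10.429 × (0.7236 + 0.5236 + 0.3789 + 0.2742 + 0.1984) ≈ 10.429 × 2.0987 ≈ 21.887 μg/mL.

21.9 μg/mL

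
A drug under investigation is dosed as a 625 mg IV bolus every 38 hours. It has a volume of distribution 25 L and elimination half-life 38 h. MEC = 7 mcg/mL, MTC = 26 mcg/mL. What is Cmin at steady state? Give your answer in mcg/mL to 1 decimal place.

25.0 mcg/mL

τ = 38 h = 1 half-life, so f = (1/2)^1 = 0.5.
At steady state, R = 1/(1 − 0.5) = 2/1.
Single-dose peak C₀ = D/Vd = 625/25 = 25 mcg/mL.
Steady-state peak Cmax,ss = C₀·R = 25 × 2/1 ≈ 50.000 mcg/mL.
Steady-state trough Cmin,ss = Cmax,ss·f ≈ 50.000 × 0.5 ≈ 25.000 mcg/mL.
Trough 25.0 mcg/mL vs MEC 7 mcg/mL: adequate.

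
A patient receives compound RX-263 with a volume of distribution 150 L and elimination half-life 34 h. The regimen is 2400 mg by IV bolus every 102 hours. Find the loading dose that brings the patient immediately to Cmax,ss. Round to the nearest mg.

f = (1/2)^(102/34) ≈ 0.125000; accumulation ratio R = 1/(1−f) ≈ 1.14286.
Loading dose to hit Cmax,ss on first dose: D_load = D_maint·R ≈ 2400 × 1.14286 ≈ 2742.86 mg.

2743 mg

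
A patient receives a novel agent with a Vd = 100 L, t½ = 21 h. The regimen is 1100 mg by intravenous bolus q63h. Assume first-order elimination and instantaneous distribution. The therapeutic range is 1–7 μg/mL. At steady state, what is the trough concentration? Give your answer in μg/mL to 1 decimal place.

The dosing interval is 3 half-lives, so f = 2^(−3) = 0.125.
At steady state, R = 1/(1 − 0.125) = 8/7.
Single-dose peak C₀ = D/Vd = 1100/100 = 11 μg/mL.
Steady-state peak Cmax,ss = C₀·R = 11 × 8/7 ≈ 12.571 μg/mL.
Steady-state trough Cmin,ss = Cmax,ss·f ≈ 12.571 × 0.125 ≈ 1.571 μg/mL.
Trough 1.6 μg/mL vs MEC 1 μg/mL: adequate.

1.6 μg/mL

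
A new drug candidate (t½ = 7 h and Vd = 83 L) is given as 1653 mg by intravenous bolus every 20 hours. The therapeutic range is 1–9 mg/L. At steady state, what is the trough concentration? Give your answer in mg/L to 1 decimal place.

3.2 mg/L

k = ln2/t½ = ln2/7 ≈ 0.099021 h⁻¹; fraction remaining f = e^(−kτ) = e^(−0.099021×20) ≈ 0.1380.
At steady state, accumulation factor R = 1/(1 − e^(−kτ)) ≈ 1.1601.
Each bolus raises the concentration by D/Vd = 1653/83 ≈ 19.916 mg/L.
Cmax,ss = C₀/(1 − f) ≈ 19.916/0.8620 ≈ 23.104 mg/L.
Steady-state trough Cmin,ss = Cmax,ss·f ≈ 23.104 × 0.1380 ≈ 3.188 mg/L.
Trough 3.2 mg/L vs MEC 1 mg/L: adequate.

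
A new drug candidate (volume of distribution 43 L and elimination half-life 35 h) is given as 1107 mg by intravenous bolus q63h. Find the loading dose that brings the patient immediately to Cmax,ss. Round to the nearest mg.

f = (1/2)^(63/35) ≈ 0.287175; accumulation ratio R = 1/(1−f) ≈ 1.40287.
Loading dose to hit Cmax,ss on first dose: D_load = D_maint·R ≈ 1107 × 1.40287 ≈ 1552.98 mg.

1553 mg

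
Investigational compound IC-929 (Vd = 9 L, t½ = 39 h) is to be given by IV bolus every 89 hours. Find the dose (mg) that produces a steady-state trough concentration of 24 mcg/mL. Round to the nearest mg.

τ/t½ = 89/39 ≈ 2.2821, so f = (1/2)^(89/39) ≈ 0.205605.
Cmin,ss = (D/Vd)·f/(1−f), so D = Cmin,ss·Vd·(1−f)/f.
D = 24 × 9 × (1−f)/f ≈ 24 × 9 × 3.86369 ≈ 834.56 mg.

835 mg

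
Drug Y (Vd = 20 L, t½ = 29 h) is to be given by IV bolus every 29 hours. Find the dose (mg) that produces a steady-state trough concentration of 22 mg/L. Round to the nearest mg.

440 mg

τ/t½ = 29/29 ≈ 1, so f = (1/2)^(29/29) ≈ 0.500000.
Cmin,ss = (D/Vd)·f/(1−f), so D = Cmin,ss·Vd·(1−f)/f.
D = 22 × 20 × (1−f)/f ≈ 22 × 20 × 1.00000 ≈ 440.00 mg.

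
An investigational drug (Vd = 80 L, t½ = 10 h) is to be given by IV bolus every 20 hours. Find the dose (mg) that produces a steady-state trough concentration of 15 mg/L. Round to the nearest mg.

3600 mg

τ/t½ = 20/10 ≈ 2, so f = (1/2)^(20/10) ≈ 0.250000.
Cmin,ss = (D/Vd)·f/(1−f), so D = Cmin,ss·Vd·(1−f)/f.
D = 15 × 80 × (1−f)/f ≈ 15 × 80 × 3.00000 ≈ 3600.00 mg.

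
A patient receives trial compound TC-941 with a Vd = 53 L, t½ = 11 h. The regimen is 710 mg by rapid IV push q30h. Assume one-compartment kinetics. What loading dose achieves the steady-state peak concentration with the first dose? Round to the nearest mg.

836 mg

f = (1/2)^(30/11) ≈ 0.151011; accumulation ratio R = 1/(1−f) ≈ 1.17787.
Loading dose to hit Cmax,ss on first dose: D_load = D_maint·R ≈ 710 × 1.17787 ≈ 836.29 mg.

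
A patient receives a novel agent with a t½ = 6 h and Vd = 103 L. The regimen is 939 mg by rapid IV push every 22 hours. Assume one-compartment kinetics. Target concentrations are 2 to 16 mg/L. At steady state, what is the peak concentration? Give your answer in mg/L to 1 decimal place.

9.9 mg/L

Over one 22-h interval, 22/6 ≈ 3.6667 half-lives elapse, leaving f ≈ 0.0787 of each dose.
Accumulation ratio R = 1/(1 − f) ≈ 1/0.9213 ≈ 1.0854.
Each bolus raises the concentration by D/Vd = 939/103 ≈ 9.117 mg/L.
Steady-state peak Cmax,ss = C₀·R ≈ 9.117 × 1.0854 ≈ 9.896 mg/L.
Peak 9.9 mg/L vs MTC 16 mg/L: below toxic threshold.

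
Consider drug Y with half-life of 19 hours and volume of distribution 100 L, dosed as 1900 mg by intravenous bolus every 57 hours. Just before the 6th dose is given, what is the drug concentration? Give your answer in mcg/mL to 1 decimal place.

2.7 mcg/mL

f = (1/2)^(τ/t½) = (1/2)^(57/19) ≈ 0.1250.
C₀ = D/Vd = 1900/100 ≈ 19.000 mcg/mL.
Before the 6th dose, 5 doses have been given. Superposition: Cmin = C₀·(f + f² + … + f^5).
≈ 19.000 × (0.1250 + 0.0156 + 0.0020 + 0.0002 + 0.0000) ≈ 19.000 × 0.1428 ≈ 2.713 mcg/mL.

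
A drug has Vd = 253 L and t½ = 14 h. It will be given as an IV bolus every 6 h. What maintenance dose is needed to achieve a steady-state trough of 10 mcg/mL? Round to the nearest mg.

875 mg

τ/t½ = 6/14 ≈ 0.42857, so f = (1/2)^(6/14) ≈ 0.742997.
Cmin,ss = (D/Vd)·f/(1−f), so D = Cmin,ss·Vd·(1−f)/f.
D = 10 × 253 × (1−f)/f ≈ 10 × 253 × 0.34590 ≈ 875.13 mg.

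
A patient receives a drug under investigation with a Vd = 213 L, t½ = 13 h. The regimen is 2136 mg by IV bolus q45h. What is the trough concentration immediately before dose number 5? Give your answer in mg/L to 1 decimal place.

1.0 mg/L

f = (1/2)^(τ/t½) = (1/2)^(45/13) ≈ 0.0908.
C₀ = D/Vd = 2136/213 ≈ 10.028 mg/L.
Before the 5th dose, 4 doses have been given. Superposition: Cmin = C₀·(f + f² + … + f^4).
≈ 10.028 × (0.0908 + 0.0082 + 0.0007 + 0.0001) ≈ 10.028 × 0.0998 ≈ 1.001 mg/L.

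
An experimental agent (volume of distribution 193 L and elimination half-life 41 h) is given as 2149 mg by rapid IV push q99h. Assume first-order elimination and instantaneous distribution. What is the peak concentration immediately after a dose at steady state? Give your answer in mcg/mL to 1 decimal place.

13.7 mcg/mL

τ/t½ = 99/41 ≈ 2.4146, so fraction remaining f = (1/2)^(99/41) ≈ 0.1876.
At steady state, accumulation factor R = 1/(1 − e^(−kτ)) ≈ 1.2309.
Each bolus raises the concentration by D/Vd = 2149/193 ≈ 11.135 mcg/mL.
Steady-state peak Cmax,ss = C₀·R ≈ 11.135 × 1.2309 ≈ 13.706 mcg/mL.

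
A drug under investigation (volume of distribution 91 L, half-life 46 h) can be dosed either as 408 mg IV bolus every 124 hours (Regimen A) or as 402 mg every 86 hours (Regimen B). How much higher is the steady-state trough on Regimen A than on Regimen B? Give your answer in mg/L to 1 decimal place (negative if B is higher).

-0.8 mg/L

Regimen A: f = (1/2)^(124/46) ≈ 0.1544; Cmin,ss = (408/91)·f/(1−f) ≈ 0.819 mg/L.
Regimen B: f = (1/2)^(86/46) ≈ 0.2737; Cmin,ss = (402/91)·f/(1−f) ≈ 1.665 mg/L.
Difference ≈ 0.819 − 1.665 ≈ -0.846 mg/L.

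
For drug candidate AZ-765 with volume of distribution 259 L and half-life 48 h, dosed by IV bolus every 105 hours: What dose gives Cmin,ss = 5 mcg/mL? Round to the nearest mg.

4604 mg

τ/t½ = 105/48 ≈ 2.1875, so f = (1/2)^(105/48) ≈ 0.219532.
Cmin,ss = (D/Vd)·f/(1−f), so D = Cmin,ss·Vd·(1−f)/f.
D = 5 × 259 × (1−f)/f ≈ 5 × 259 × 3.55514 ≈ 4603.91 mg.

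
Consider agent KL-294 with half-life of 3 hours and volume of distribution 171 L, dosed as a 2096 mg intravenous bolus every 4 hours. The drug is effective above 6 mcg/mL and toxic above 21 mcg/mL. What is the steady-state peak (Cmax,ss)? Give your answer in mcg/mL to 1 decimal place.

τ/t½ = 4/3 ≈ 1.3333, so fraction remaining f = (1/2)^(4/3) ≈ 0.3969.
Accumulation ratio R = 1/(1 − f) ≈ 1/0.6031 ≈ 1.6581.
Single-dose peak C₀ = D/Vd = 2096/171 ≈ 12.257 mcg/mL.
Cmax,ss = C₀/(1 − f) ≈ 12.257/0.6031 ≈ 20.323 mcg/mL.
Peak 20.3 mcg/mL vs MTC 21 mcg/mL: below toxic threshold.

20.3 mcg/mL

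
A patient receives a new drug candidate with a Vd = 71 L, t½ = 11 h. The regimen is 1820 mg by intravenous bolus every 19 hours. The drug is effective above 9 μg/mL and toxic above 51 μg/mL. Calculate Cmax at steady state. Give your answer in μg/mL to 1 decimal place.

36.7 μg/mL

τ/t½ = 19/11 ≈ 1.7273, so fraction remaining f = (1/2)^(19/11) ≈ 0.3020.
Accumulation ratio R = 1/(1 − f) ≈ 1/0.6980 ≈ 1.4327.
Each bolus raises the concentration by D/Vd = 1820/71 ≈ 25.634 μg/mL.
Cmax,ss = C₀/(1 − f) ≈ 25.634/0.6980 ≈ 36.725 μg/mL.
Peak 36.7 μg/mL vs MTC 51 μg/mL: below toxic threshold.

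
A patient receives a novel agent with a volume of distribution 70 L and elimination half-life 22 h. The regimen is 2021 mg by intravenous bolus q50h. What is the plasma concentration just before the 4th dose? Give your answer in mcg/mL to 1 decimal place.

f = (1/2)^(τ/t½) = (1/2)^(50/22) ≈ 0.2069.
C₀ = D/Vd = 2021/70 ≈ 28.871 mcg/mL.
Before the 4th dose, 3 doses have been given. Superposition: Cmin = C₀·(f + f² + … + f^3).
≈ 28.871 × (0.2069 + 0.0428 + 0.0089) ≈ 28.871 × 0.2586 ≈ 7.466 mcg/mL.

7.5 mcg/mL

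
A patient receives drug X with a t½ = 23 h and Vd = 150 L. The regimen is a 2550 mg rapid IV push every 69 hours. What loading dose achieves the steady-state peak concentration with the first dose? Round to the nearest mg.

f = (1/2)^(69/23) ≈ 0.125000; accumulation ratio R = 1/(1−f) ≈ 1.14286.
Loading dose to hit Cmax,ss on first dose: D_load = D_maint·R ≈ 2550 × 1.14286 ≈ 2914.29 mg.

2914 mg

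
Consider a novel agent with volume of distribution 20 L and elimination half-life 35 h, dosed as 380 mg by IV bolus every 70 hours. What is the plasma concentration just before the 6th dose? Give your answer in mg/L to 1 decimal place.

f = (1/2)^(τ/t½) = (1/2)^(70/35) ≈ 0.2500.
C₀ = D/Vd = 380/20 ≈ 19.000 mg/L.
Before the 6th dose, 5 doses have been given. Superposition: Cmin = C₀·(f + f² + … + f^5).
≈ 19.000 × (0.2500 + 0.0625 + 0.0156 + 0.0039 + 0.0010) ≈ 19.000 × 0.3330 ≈ 6.327 mg/L.

6.3 mg/L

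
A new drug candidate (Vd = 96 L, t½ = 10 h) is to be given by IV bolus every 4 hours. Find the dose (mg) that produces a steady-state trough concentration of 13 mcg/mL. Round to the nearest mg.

τ/t½ = 4/10 ≈ 0.4, so f = (1/2)^(4/10) ≈ 0.757858.
Cmin,ss = (D/Vd)·f/(1−f), so D = Cmin,ss·Vd·(1−f)/f.
D = 13 × 96 × (1−f)/f ≈ 13 × 96 × 0.31951 ≈ 398.75 mg.

399 mg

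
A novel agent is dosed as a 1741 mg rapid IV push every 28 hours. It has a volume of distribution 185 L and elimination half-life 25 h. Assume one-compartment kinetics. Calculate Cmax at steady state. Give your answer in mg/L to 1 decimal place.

Over one 28-h interval, 28/25 ≈ 1.12 half-lives elapse, leaving f ≈ 0.4601 of each dose.
Accumulation ratio R = 1/(1 − f) ≈ 1/0.5399 ≈ 1.8522.
Each bolus raises the concentration by D/Vd = 1741/185 ≈ 9.411 mg/L.
Steady-state peak Cmax,ss = C₀·R ≈ 9.411 × 1.8522 ≈ 17.431 mg/L.

17.4 mg/L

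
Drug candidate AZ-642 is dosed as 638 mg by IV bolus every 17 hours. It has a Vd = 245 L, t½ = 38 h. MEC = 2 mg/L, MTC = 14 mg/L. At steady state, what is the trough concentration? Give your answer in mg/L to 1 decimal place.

7.2 mg/L

k = ln2/t½ = ln2/38 ≈ 0.018241 h⁻¹; fraction remaining f = e^(−kτ) = e^(−0.018241×17) ≈ 0.7334.
Accumulation ratio R = 1/(1 − f) ≈ 1/0.2666 ≈ 3.7509.
Single-dose peak C₀ = D/Vd = 638/245 ≈ 2.604 mg/L.
Steady-state peak Cmax,ss = C₀·R ≈ 2.604 × 3.7509 ≈ 9.767 mg/L.
Steady-state trough Cmin,ss = Cmax,ss·f ≈ 9.767 × 0.7334 ≈ 7.163 mg/L.
Trough 7.2 mg/L vs MEC 2 mg/L: adequate.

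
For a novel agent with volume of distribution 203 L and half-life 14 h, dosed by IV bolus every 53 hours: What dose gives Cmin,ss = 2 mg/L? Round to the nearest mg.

τ/t½ = 53/14 ≈ 3.7857, so f = (1/2)^(53/14) ≈ 0.072508.
Cmin,ss = (D/Vd)·f/(1−f), so D = Cmin,ss·Vd·(1−f)/f.
D = 2 × 203 × (1−f)/f ≈ 2 × 203 × 12.79158 ≈ 5193.38 mg.

5193 mg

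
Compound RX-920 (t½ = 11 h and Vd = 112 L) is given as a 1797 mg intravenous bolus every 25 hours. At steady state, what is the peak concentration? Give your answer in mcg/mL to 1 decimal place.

k = ln2/t½ = ln2/11 ≈ 0.063013 h⁻¹; fraction remaining f = e^(−kτ) = e^(−0.063013×25) ≈ 0.2069.
At steady state, accumulation factor R = 1/(1 − e^(−kτ)) ≈ 1.2609.
Single-dose peak C₀ = D/Vd = 1797/112 ≈ 16.045 mcg/mL.
Steady-state peak Cmax,ss = C₀·R ≈ 16.045 × 1.2609 ≈ 20.231 mcg/mL.

20.2 mcg/mL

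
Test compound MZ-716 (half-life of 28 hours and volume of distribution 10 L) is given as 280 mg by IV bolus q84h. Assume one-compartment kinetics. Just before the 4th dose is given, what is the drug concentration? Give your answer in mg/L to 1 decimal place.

f = (1/2)^(τ/t½) = (1/2)^(84/28) ≈ 0.1250.
C₀ = D/Vd = 280/10 ≈ 28.000 mg/L.
Before the 4th dose, 3 doses have been given. Superposition: Cmin = C₀·(f + f² + … + f^3).
≈ 28.000 × (0.1250 + 0.0156 + 0.0020) ≈ 28.000 × 0.1426 ≈ 3.993 mg/L.

4.0 mg/L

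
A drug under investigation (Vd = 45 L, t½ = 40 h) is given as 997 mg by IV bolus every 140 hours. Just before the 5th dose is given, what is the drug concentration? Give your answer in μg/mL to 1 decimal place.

f = (1/2)^(τ/t½) = (1/2)^(140/40) ≈ 0.0884.
C₀ = D/Vd = 997/45 ≈ 22.156 μg/mL.
Before the 5th dose, 4 doses have been given. Superposition: Cmin = C₀·(f + f² + … + f^4).
≈ 22.156 × (0.0884 + 0.0078 + 0.0007 + 0.0001) ≈ 22.156 × 0.0970 ≈ 2.149 μg/mL.

2.1 μg/mL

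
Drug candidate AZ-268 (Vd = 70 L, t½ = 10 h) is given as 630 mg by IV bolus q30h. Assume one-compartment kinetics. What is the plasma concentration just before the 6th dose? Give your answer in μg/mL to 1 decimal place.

f = (1/2)^(τ/t½) = (1/2)^(30/10) ≈ 0.1250.
C₀ = D/Vd = 630/70 ≈ 9.000 μg/mL.
Before the 6th dose, 5 doses have been given. Superposition: Cmin = C₀·(f + f² + … + f^5).
≈ 9.000 × (0.1250 + 0.0156 + 0.0020 + 0.0002 + 0.0000) ≈ 9.000 × 0.1428 ≈ 1.285 μg/mL.

1.3 μg/mL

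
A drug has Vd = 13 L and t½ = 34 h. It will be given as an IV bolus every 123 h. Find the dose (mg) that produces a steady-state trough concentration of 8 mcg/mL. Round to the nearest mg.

τ/t½ = 123/34 ≈ 3.6176, so f = (1/2)^(123/34) ≈ 0.081467.
Cmin,ss = (D/Vd)·f/(1−f), so D = Cmin,ss·Vd·(1−f)/f.
D = 8 × 13 × (1−f)/f ≈ 8 × 13 × 11.27491 ≈ 1172.59 mg.

1173 mg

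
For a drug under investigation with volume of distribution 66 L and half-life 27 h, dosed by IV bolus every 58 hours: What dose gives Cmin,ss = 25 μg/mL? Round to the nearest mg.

5664 mg

τ/t½ = 58/27 ≈ 2.1481, so f = (1/2)^(58/27) ≈ 0.225602.
Cmin,ss = (D/Vd)·f/(1−f), so D = Cmin,ss·Vd·(1−f)/f.
D = 25 × 66 × (1−f)/f ≈ 25 × 66 × 3.43258 ≈ 5663.76 mg.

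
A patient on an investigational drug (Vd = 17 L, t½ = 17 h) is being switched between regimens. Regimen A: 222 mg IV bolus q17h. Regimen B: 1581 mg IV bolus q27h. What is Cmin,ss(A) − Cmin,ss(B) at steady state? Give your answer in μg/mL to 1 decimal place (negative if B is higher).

-33.3 μg/mL

Regimen A: f = (1/2)^(17/17) ≈ 0.5000; Cmin,ss = (222/17)·f/(1−f) ≈ 13.059 μg/mL.
Regimen B: f = (1/2)^(27/17) ≈ 0.3326; Cmin,ss = (1581/17)·f/(1−f) ≈ 46.347 μg/mL.
Difference ≈ 13.059 − 46.347 ≈ -33.288 μg/mL.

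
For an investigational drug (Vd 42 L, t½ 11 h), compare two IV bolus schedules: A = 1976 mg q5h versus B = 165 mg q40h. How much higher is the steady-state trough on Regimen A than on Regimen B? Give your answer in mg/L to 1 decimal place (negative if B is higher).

Regimen A: f = (1/2)^(5/11) ≈ 0.7297; Cmin,ss = (1976/42)·f/(1−f) ≈ 127.009 mg/L.
Regimen B: f = (1/2)^(40/11) ≈ 0.0804; Cmin,ss = (165/42)·f/(1−f) ≈ 0.343 mg/L.
Difference ≈ 127.009 − 0.343 ≈ 126.666 mg/L.

126.7 mg/L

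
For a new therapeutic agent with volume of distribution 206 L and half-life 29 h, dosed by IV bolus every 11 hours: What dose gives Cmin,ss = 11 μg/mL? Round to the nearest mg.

τ/t½ = 11/29 ≈ 0.37931, so f = (1/2)^(11/29) ≈ 0.768805.
Cmin,ss = (D/Vd)·f/(1−f), so D = Cmin,ss·Vd·(1−f)/f.
D = 11 × 206 × (1−f)/f ≈ 11 × 206 × 0.30072 ≈ 681.43 mg.

681 mg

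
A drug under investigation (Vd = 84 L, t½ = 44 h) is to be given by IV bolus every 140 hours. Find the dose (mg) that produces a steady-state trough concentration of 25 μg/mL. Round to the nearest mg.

τ/t½ = 140/44 ≈ 3.1818, so f = (1/2)^(140/44) ≈ 0.110199.
Cmin,ss = (D/Vd)·f/(1−f), so D = Cmin,ss·Vd·(1−f)/f.
D = 25 × 84 × (1−f)/f ≈ 25 × 84 × 8.07449 ≈ 16956.43 mg.

16956 mg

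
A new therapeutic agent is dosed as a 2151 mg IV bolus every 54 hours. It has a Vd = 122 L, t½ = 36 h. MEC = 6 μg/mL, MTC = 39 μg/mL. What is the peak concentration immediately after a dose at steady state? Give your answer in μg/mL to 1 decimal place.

k = ln2/t½ = ln2/36 ≈ 0.019254 h⁻¹; fraction remaining f = e^(−kτ) = e^(−0.019254×54) ≈ 0.3536.
At steady state, accumulation factor R = 1/(1 − e^(−kτ)) ≈ 1.5470.
Each bolus raises the concentration by D/Vd = 2151/122 ≈ 17.631 μg/mL.
Steady-state peak Cmax,ss = C₀·R ≈ 17.631 × 1.5470 ≈ 27.275 μg/mL.
Peak 27.3 μg/mL vs MTC 39 μg/mL: below toxic threshold.

27.3 μg/mL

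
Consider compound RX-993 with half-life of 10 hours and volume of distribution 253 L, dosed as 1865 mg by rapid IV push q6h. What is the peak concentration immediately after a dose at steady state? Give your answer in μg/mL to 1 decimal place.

21.7 μg/mL

τ/t½ = 6/10 ≈ 0.6, so fraction remaining f = (1/2)^(6/10) ≈ 0.6598.
At steady state, accumulation factor R = 1/(1 − e^(−kτ)) ≈ 2.9394.
Each bolus raises the concentration by D/Vd = 1865/253 ≈ 7.372 μg/mL.
Steady-state peak Cmax,ss = C₀·R ≈ 7.372 × 2.9394 ≈ 21.669 μg/mL.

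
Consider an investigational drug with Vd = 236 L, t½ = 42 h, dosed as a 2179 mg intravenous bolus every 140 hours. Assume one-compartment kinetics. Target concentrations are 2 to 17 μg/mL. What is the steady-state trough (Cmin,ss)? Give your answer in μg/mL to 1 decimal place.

k = ln2/t½ = ln2/42 ≈ 0.016504 h⁻¹; fraction remaining f = e^(−kτ) = e^(−0.016504×140) ≈ 0.0992.
Single-dose peak C₀ = D/Vd = 2179/236 ≈ 9.233 μg/mL.
Steady-state trough Cmin,ss = C₀·f/(1−f) ≈ 9.233 × 0.0992/0.9008 ≈ 1.017 μg/mL.
Trough 1.0 μg/mL vs MEC 2 μg/mL: subtherapeutic.

1.0 μg/mL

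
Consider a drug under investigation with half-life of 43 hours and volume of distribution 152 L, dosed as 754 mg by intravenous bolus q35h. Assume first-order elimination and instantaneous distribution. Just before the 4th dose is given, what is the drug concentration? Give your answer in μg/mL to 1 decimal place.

5.3 μg/mL

f = (1/2)^(τ/t½) = (1/2)^(35/43) ≈ 0.5688.
C₀ = D/Vd = 754/152 ≈ 4.961 μg/mL.
Before the 4th dose, 3 doses have been given. Superposition: Cmin = C₀·(f + f² + … + f^3).
≈ 4.961 × (0.5688 + 0.3235 + 0.1840) ≈ 4.961 × 1.0763 ≈ 5.340 μg/mL.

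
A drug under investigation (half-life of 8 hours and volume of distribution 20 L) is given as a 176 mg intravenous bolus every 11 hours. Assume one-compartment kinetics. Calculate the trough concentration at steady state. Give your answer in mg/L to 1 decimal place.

k = ln2/t½ = ln2/8 ≈ 0.086643 h⁻¹; fraction remaining f = e^(−kτ) = e^(−0.086643×11) ≈ 0.3856.
At steady state, accumulation factor R = 1/(1 − e^(−kτ)) ≈ 1.6276.
Single-dose peak C₀ = D/Vd = 176/20 ≈ 8.800 mg/L.
Cmax,ss = C₀/(1 − f) ≈ 8.800/0.6144 ≈ 14.323 mg/L.
Steady-state trough Cmin,ss = Cmax,ss·f ≈ 14.323 × 0.3856 ≈ 5.523 mg/L.

5.5 mg/L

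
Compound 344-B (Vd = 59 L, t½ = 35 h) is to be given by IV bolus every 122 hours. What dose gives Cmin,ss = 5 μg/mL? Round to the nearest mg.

3010 mg

τ/t½ = 122/35 ≈ 3.4857, so f = (1/2)^(122/35) ≈ 0.089268.
Cmin,ss = (D/Vd)·f/(1−f), so D = Cmin,ss·Vd·(1−f)/f.
D = 5 × 59 × (1−f)/f ≈ 5 × 59 × 10.20222 ≈ 3009.65 mg.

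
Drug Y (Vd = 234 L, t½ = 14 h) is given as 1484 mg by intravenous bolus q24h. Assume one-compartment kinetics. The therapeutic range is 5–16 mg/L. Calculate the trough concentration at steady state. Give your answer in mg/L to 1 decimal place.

Over one 24-h interval, 24/14 ≈ 1.7143 half-lives elapse, leaving f ≈ 0.3048 of each dose.
Single-dose peak C₀ = D/Vd = 1484/234 ≈ 6.342 mg/L.
Steady-state trough Cmin,ss = C₀·f/(1−f) ≈ 6.342 × 0.3048/0.6952 ≈ 2.781 mg/L.
Trough 2.8 mg/L vs MEC 5 mg/L: subtherapeutic.

2.8 mg/L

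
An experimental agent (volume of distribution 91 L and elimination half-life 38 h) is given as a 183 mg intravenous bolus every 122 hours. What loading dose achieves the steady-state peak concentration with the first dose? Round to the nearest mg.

f = (1/2)^(122/38) ≈ 0.108028; accumulation ratio R = 1/(1−f) ≈ 1.12111.
Loading dose to hit Cmax,ss on first dose: D_load = D_maint·R ≈ 183 × 1.12111 ≈ 205.16 mg.

205 mg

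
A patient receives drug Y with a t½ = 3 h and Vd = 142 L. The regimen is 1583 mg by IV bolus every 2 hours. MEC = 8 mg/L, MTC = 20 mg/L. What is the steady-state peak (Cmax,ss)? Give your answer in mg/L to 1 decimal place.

30.1 mg/L

Over one 2-h interval, 2/3 ≈ 0.66667 half-lives elapse, leaving f ≈ 0.6300 of each dose.
Accumulation ratio R = 1/(1 − f) ≈ 1/0.3700 ≈ 2.7027.
Single-dose peak C₀ = D/Vd = 1583/142 ≈ 11.148 mg/L.
Steady-state peak Cmax,ss = C₀·R ≈ 11.148 × 2.7027 ≈ 30.130 mg/L.
Peak 30.1 mg/L vs MTC 20 mg/L: exceeds toxic threshold.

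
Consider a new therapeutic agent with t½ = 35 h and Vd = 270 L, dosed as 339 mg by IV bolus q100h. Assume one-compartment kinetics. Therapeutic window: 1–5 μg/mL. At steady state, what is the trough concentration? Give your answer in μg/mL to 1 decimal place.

Over one 100-h interval, 100/35 ≈ 2.8571 half-lives elapse, leaving f ≈ 0.1380 of each dose.
Accumulation ratio R = 1/(1 − f) ≈ 1/0.8620 ≈ 1.1601.
Each bolus raises the concentration by D/Vd = 339/270 ≈ 1.256 μg/mL.
Steady-state peak Cmax,ss = C₀·R ≈ 1.256 × 1.1601 ≈ 1.457 μg/mL.
Steady-state trough Cmin,ss = Cmax,ss·f ≈ 1.457 × 0.1380 ≈ 0.201 μg/mL.
Trough 0.2 μg/mL vs MEC 1 μg/mL: subtherapeutic.

0.2 μg/mL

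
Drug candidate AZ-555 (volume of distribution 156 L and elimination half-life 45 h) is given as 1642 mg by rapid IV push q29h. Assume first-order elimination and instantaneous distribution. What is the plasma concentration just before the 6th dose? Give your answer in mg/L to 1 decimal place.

16.7 mg/L

f = (1/2)^(τ/t½) = (1/2)^(29/45) ≈ 0.6397.
C₀ = D/Vd = 1642/156 ≈ 10.526 mg/L.
Before the 6th dose, 5 doses have been given. Superposition: Cmin = C₀·(f + f² + … + f^5).
≈ 10.526 × (0.6397 + 0.4092 + 0.2618 + 0.1675 + 0.1071) ≈ 10.526 × 1.5853 ≈ 16.687 mg/L.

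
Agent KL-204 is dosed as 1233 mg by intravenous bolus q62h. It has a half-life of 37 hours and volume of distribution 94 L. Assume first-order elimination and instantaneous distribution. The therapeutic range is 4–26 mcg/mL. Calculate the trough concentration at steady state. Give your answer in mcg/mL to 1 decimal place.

6.0 mcg/mL

Over one 62-h interval, 62/37 ≈ 1.6757 half-lives elapse, leaving f ≈ 0.3130 of each dose.
Single-dose peak C₀ = D/Vd = 1233/94 ≈ 13.117 mcg/mL.
Steady-state trough Cmin,ss = C₀·f/(1−f) ≈ 13.117 × 0.3130/0.6870 ≈ 5.976 mcg/mL.
Trough 6.0 mcg/mL vs MEC 4 mcg/mL: adequate.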